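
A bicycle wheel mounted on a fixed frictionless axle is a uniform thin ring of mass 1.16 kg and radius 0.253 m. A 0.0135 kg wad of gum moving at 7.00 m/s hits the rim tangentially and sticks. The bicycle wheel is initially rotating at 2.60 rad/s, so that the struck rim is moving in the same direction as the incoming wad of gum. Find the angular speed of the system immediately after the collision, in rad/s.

|ω_f| ≈ 2.89 rad/s

The axle reaction passes through the axle and exerts no torque about it; angular momentum about the axle is conserved through the impact.
I_p = (1.16)(0.253)² = 0.07425 kg·m². Taking the sense of the wad of gum's angular momentum as positive, L_{wad} = m v R = (0.0135)(7.00)(0.253) = 0.02391 kg·m²/s.
L_i = +I_p ω_p + m v R = +(0.07425)(2.60) + 0.02391 = 0.2170 kg·m²/s.
After sticking, I_f = I_p + m R² = 0.07425 + (0.0135)(0.253)² = 0.07511 kg·m².
ω_f = L_i / I_f = 0.2170 / 0.07511 = 2.888 rad/s.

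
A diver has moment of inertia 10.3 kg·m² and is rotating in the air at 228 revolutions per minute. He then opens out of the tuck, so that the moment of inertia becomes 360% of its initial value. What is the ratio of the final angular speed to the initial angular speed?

No external torque acts about the spin axis, so angular momentum is conserved.
I₂ = 3.60 × 10.3 = 37.08 kg·m².
ω₂/ω₁ = I₁/I₂ = 10.30 / 37.08 = 0.2778.

ω₂/ω₁ ≈ 0.278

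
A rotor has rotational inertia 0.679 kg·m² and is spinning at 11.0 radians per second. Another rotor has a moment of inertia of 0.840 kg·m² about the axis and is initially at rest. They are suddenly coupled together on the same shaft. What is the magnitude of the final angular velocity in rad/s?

The coupling torques are internal; angular momentum about the shared axis is conserved.
Taking A's sense as positive: L = (0.6790)(11.0) = 7.469 kg·m²·rad/s.
Combined I = 0.6790 + 0.8400 = 1.519 kg·m².
ω_f = L / I = 7.469 / 1.519 = 4.917 rad/s.

|ω_f| ≈ 4.92 rad/s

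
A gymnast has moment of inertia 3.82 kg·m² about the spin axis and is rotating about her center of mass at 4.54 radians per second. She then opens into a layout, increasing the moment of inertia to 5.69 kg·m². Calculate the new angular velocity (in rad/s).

ω₂ ≈ 3.05 rad/s

Angular momentum about the spin axis is conserved since the torque about it is zero.
ω₂ = I₁ω₁ / I₂ = (3.820)(4.54 rad/s) / (5.690) = 3.048 rad/s.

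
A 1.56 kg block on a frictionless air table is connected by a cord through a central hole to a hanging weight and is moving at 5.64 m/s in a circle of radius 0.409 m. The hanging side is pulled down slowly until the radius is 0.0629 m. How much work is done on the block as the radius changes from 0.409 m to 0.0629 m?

Central (radial) force ⇒ zero torque about the center ⇒ m v r is constant.
v₂ = v₁ r₁ / r₂ = (5.64)(0.409) / (0.0629) = 36.67 m/s.
W = ΔKE = ½m(v₂² − v₁²) = 1024 J.

W ≈ 1020 J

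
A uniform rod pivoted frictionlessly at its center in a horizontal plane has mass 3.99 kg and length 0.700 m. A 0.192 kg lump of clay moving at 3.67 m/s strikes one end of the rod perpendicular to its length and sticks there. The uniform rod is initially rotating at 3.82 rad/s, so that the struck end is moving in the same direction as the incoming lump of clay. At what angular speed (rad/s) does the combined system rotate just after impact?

About the pivot the impulsive forces during the collision are internal, so angular momentum about that axis is conserved.
I_p = (1/12)(3.99)(0.700)² = 0.1629 kg·m². Taking the sense of the lump of clay's angular momentum as positive, L_{lump} = m v R = (0.192)(3.67)(0.700/2) = 0.2466 kg·m²/s.
L_i = +I_p ω_p + m v R = +(0.1629)(3.82) + 0.2466 = 0.8690 kg·m²/s.
After sticking, I_f = I_p + m R² = 0.1629 + (0.192)(0.700/2)² = 0.1864 kg·m².
ω_f = L_i / I_f = 0.8690 / 0.1864 = 4.661 rad/s.

|ω_f| ≈ 4.66 rad/s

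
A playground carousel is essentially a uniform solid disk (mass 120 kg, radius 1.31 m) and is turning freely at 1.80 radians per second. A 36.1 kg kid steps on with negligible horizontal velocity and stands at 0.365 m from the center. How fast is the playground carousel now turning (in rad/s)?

ω_f ≈ 1.72 rad/s

The added mass arrives with no angular momentum about the center, and any external torque about the center is negligible, so the system's angular momentum is conserved.
I_p = ½(120)(1.31)² = 103.0 kg·m².
Added inertia Σmr² = (36.1)(0.365)² = 4.809 kg·m²; I_f = 103.0 + 4.809 = 107.8 kg·m².
ω_f = I_p ω_i / I_f = (103.0)(1.80) / 107.8 = 1.720 rad/s.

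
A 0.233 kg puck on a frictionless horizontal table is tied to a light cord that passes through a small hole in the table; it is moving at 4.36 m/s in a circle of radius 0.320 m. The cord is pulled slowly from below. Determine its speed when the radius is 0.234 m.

The only horizontal force on the mass is along the cord (radial), so it exerts no torque about the hole and angular momentum m v r is conserved.
v₂ = v₁ r₁ / r₂ = (4.36)(0.320) / (0.234) = 5.962 m/s.

v₂ ≈ 5.96 m/s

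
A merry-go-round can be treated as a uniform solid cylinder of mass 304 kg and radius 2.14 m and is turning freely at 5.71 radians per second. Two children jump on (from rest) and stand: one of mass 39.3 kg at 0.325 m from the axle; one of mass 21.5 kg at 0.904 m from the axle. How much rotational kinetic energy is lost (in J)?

energy lost ≈ 343 J

No external torque acts about the axle; L_before = L_after.
I_p = ½(304)(2.14)² = 696.1 kg·m².
Added inertia Σmr² = (39.3)(0.325)² + (21.5)(0.904)² = 21.72 kg·m²; I_f = 696.1 + 21.72 = 717.8 kg·m².
ω_f = I_p ω_i / I_f = (696.1)(5.71) / 717.8 = 5.537 rad/s.
KE_i = ½(696.1)(5.710 rad/s)² = 11350 J; KE_f = ½(717.8)(5.537)² = 11000 J.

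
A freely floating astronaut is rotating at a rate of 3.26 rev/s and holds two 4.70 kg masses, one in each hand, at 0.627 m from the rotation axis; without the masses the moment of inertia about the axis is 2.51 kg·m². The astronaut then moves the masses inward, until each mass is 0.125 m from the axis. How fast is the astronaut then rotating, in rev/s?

ω₂ ≈ 7.61 rev/s

Angular momentum about the spin axis is conserved since the torque about it is zero.
I₁ = 2.51 + 2(4.70)(0.627)² = 6.205 kg·m²; I₂ = 2.51 + 2(4.70)(0.125)² = 2.657 kg·m².
ω₂ = I₁ω₁ / I₂ = (6.205)(3.26 rev/s) / (2.657) = 7.614 rev/s.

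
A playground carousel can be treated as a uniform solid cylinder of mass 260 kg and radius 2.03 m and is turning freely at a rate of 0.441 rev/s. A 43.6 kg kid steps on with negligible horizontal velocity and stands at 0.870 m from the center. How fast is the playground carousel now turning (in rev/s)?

ω_f ≈ 0.415 rev/s

No external torque acts about the center; L_before = L_after.
I_p = ½(260)(2.03)² = 535.7 kg·m².
Added inertia Σmr² = (43.6)(0.870)² = 33.00 kg·m²; I_f = 535.7 + 33.00 = 568.7 kg·m².
ω_f = I_p ω_i / I_f = (535.7)(0.441) / 568.7 = 0.4154 rev/s.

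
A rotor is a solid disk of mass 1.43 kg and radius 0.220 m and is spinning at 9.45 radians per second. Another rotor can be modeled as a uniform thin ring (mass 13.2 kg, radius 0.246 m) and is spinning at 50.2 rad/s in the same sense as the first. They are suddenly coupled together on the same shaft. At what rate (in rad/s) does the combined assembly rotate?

|ω_f| ≈ 48.5 rad/s

The coupling torques are internal; angular momentum about the shared axis is conserved.
Moments of inertia: I_A = ½(1.43)(0.220)² = 0.03461 kg·m²; I_B = (13.2)(0.246)² = 0.7988 kg·m².
Taking A's sense as positive: L = (0.03461)(9.45) + (0.7988)(50.2) = 40.43 kg·m²·rad/s.
Combined I = 0.03461 + 0.7988 = 0.8334 kg·m².
ω_f = L / I = 40.43 / 0.8334 = 48.51 rad/s.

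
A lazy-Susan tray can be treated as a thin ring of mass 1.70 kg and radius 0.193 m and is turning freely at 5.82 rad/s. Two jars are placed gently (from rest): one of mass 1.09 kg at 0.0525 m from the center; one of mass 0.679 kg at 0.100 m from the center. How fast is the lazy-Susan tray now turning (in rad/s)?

The added mass arrives with no angular momentum about the center, and any external torque about the center is negligible, so the system's angular momentum is conserved.
I_p = (1.70)(0.193)² = 0.06332 kg·m².
Added inertia Σmr² = (1.09)(0.0525)² + (0.679)(0.100)² = 0.009794 kg·m²; I_f = 0.06332 + 0.009794 = 0.07312 kg·m².
ω_f = I_p ω_i / I_f = (0.06332)(5.82) / 0.07312 = 5.040 rad/s.

ω_f ≈ 5.04 rad/s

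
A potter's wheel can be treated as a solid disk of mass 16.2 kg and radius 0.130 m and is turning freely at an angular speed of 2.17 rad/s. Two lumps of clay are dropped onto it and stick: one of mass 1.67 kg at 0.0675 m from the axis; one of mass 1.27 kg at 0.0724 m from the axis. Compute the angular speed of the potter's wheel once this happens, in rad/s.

The added mass arrives with no angular momentum about the axis, and any external torque about the axis is negligible, so the system's angular momentum is conserved.
I_p = ½(16.2)(0.130)² = 0.1369 kg·m².
Added inertia Σmr² = (1.67)(0.0675)² + (1.27)(0.0724)² = 0.01427 kg·m²; I_f = 0.1369 + 0.01427 = 0.1512 kg·m².
ω_f = I_p ω_i / I_f = (0.1369)(2.17) / 0.1512 = 1.965 rad/s.

ω_f ≈ 1.97 rad/s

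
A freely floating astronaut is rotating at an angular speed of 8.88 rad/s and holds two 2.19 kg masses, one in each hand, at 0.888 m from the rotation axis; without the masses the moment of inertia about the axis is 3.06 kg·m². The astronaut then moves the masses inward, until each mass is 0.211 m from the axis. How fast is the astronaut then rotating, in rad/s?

With no external torque about the axis, L is conserved: I₁ω₁ = I₂ω₂.
I₁ = 3.06 + 2(2.19)(0.888)² = 6.514 kg·m²; I₂ = 3.06 + 2(2.19)(0.211)² = 3.255 kg·m².
ω₂ = I₁ω₁ / I₂ = (6.514)(8.88 rad/s) / (3.255) = 17.77 rad/s.

ω₂ ≈ 17.8 rad/s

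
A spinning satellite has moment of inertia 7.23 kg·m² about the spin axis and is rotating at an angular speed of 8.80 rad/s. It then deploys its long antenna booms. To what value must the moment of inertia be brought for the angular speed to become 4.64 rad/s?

I₂ ≈ 13.7 kg·m²

No external torque acts about the spin axis, so angular momentum is conserved.
I₂ = I₁ω₁ / ω₂ = (7.23)(8.80) / (4.64) = 13.71 kg·m².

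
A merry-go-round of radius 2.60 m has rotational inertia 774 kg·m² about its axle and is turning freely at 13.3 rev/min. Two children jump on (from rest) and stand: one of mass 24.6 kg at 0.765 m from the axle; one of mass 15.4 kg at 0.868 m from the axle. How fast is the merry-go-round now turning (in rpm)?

No external torque acts about the axle; L_before = L_after.
Added inertia Σmr² = (24.6)(0.765)² + (15.4)(0.868)² = 26.00 kg·m²; I_f = 774.0 + 26.00 = 800.0 kg·m².
ω_f = I_p ω_i / I_f = (774.0)(13.3) / 800.0 = 12.87 rpm.

ω_f ≈ 12.9 rpm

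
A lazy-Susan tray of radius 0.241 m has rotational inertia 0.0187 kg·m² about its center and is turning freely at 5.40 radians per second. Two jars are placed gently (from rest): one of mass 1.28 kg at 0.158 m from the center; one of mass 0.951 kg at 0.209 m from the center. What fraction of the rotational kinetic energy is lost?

fraction ≈ 0.797

The added mass arrives with no angular momentum about the center, and any external torque about the center is negligible, so the system's angular momentum is conserved.
Added inertia Σmr² = (1.28)(0.158)² + (0.951)(0.209)² = 0.07349 kg·m²; I_f = 0.01870 + 0.07349 = 0.09219 kg·m².
ω_f = I_p ω_i / I_f = (0.01870)(5.40) / 0.09219 = 1.095 rad/s.
KE_i = ½(0.01870)(5.400 rad/s)² = 0.2726 J; KE_f = ½(0.09219)(1.095)² = 0.05530 J.
Fraction lost = 0.7972.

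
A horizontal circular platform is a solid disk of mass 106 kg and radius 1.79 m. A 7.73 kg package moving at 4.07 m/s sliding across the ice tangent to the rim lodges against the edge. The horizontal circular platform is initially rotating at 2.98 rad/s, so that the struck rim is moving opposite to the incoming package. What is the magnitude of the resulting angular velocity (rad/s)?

About the central axle the impulsive forces during the collision are internal, so angular momentum about that axis is conserved.
I_p = ½(106)(1.79)² = 169.8 kg·m². Taking the sense of the package's angular momentum as positive, L_{package} = m v R = (7.73)(4.07)(1.79) = 56.32 kg·m²/s.
L_i = −I_p ω_p + m v R = −(169.8)(2.98) + 56.32 = -449.7 kg·m²/s.
After sticking, I_f = I_p + m R² = 169.8 + (7.73)(1.79)² = 194.6 kg·m².
ω_f = L_i / I_f = -449.7 / 194.6 = -2.311 rad/s.

|ω_f| ≈ 2.31 rad/s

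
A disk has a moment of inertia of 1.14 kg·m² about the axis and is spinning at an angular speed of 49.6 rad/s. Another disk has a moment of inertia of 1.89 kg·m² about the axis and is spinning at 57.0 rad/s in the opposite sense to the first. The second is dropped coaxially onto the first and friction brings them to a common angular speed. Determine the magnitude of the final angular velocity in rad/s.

The coupling torques are internal; angular momentum about the shared axis is conserved.
Taking A's sense as positive: L = (1.140)(49.6) − (1.890)(57.0) = -51.19 kg·m²·rad/s.
Combined I = 1.140 + 1.890 = 3.030 kg·m².
ω_f = L / I = -51.19 / 3.030 = -16.89 rad/s.

|ω_f| ≈ 16.9 rad/s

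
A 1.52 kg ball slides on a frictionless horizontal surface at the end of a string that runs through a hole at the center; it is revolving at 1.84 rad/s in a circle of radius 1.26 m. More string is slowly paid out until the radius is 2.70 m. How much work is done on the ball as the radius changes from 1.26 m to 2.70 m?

W ≈ -3.20 J

The constraining force is radial, so m r² ω about the center is conserved.
ω₂ = ω₁ (r₁/r₂)² = (1.84)(1.26/2.70)² = 0.4007 rad/s.
W = ΔKE = ½m(v₂² − v₁²) = -3.195 J.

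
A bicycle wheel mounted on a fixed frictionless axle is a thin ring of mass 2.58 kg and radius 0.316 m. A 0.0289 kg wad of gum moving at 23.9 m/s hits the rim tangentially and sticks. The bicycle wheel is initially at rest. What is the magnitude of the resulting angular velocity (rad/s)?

About the axle the impulsive forces during the collision are internal, so angular momentum about that axis is conserved.
I_p = (2.58)(0.316)² = 0.2576 kg·m². Taking the sense of the wad of gum's angular momentum as positive, L_{wad} = m v R = (0.0289)(23.9)(0.316) = 0.2183 kg·m²/s.
L_i = 0 + 0.2183 = 0.2183 kg·m²/s.
After sticking, I_f = I_p + m R² = 0.2576 + (0.0289)(0.316)² = 0.2605 kg·m².
ω_f = L_i / I_f = 0.2183 / 0.2605 = 0.8378 rad/s.

|ω_f| ≈ 0.838 rad/s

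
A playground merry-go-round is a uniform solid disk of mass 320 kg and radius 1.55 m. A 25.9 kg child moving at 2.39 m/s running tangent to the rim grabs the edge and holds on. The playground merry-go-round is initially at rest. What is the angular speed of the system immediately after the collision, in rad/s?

About the axle the impulsive forces during the collision are internal, so angular momentum about that axis is conserved.
I_p = ½(320)(1.55)² = 384.4 kg·m². Taking the sense of the child's angular momentum as positive, L_{child} = m v R = (25.9)(2.39)(1.55) = 95.95 kg·m²/s.
L_i = 0 + 95.95 = 95.95 kg·m²/s.
After sticking, I_f = I_p + m R² = 384.4 + (25.9)(1.55)² = 446.6 kg·m².
ω_f = L_i / I_f = 95.95 / 446.6 = 0.2148 rad/s.

|ω_f| ≈ 0.215 rad/s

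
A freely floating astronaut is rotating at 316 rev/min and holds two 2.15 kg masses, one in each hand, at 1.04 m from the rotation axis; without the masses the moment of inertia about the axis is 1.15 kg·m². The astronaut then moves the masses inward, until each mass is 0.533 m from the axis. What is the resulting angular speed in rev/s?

ω₂ ≈ 12.9 rev/s

Angular momentum about the spin axis is conserved since the torque about it is zero.
I₁ = 1.15 + 2(2.15)(1.04)² = 5.801 kg·m²; I₂ = 1.15 + 2(2.15)(0.533)² = 2.372 kg·m².
ω₂ = I₁ω₁ / I₂ = (5.801)(316 rpm) / (2.372) = 772.9 rpm = 12.88 rev/s.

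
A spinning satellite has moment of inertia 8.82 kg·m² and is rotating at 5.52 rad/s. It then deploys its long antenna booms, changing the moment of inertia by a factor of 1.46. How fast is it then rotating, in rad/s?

ω₂ ≈ 3.78 rad/s

Angular momentum about the spin axis is conserved since the torque about it is zero.
I₂ = 1.46 × 8.82 = 12.88 kg·m².
ω₂ = I₁ω₁ / I₂ = (8.820)(5.52 rad/s) / (12.88) = 3.781 rad/s.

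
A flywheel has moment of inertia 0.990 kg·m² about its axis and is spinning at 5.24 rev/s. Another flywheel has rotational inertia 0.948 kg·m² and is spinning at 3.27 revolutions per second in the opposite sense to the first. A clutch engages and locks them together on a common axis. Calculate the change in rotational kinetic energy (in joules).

ΔKE ≈ -692 J

The coupling torques are internal; angular momentum about the shared axis is conserved.
Taking A's sense as positive: L = (0.9900)(5.24) − (0.9480)(3.27) = 2.088 kg·m²·rev/s.
Combined I = 0.9900 + 0.9480 = 1.938 kg·m².
ω_f = L / I = 2.088 / 1.938 = 1.077 rev/s.
KE_i = ½ΣIω² = 736.7 J; KE_f = ½(1.938)(6.768)² = 44.39 J.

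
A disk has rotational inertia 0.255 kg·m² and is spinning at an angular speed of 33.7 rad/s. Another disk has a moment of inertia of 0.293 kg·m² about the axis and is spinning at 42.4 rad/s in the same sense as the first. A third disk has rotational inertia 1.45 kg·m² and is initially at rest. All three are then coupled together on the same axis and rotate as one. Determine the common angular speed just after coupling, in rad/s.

|ω_f| ≈ 10.5 rad/s

The coupling torques are internal; angular momentum about the shared axis is conserved.
Taking A's sense as positive: L = (0.2550)(33.7) + (0.2930)(42.4) = 21.02 kg·m²·rad/s.
Combined I = 0.2550 + 0.2930 + 1.450 = 1.998 kg·m².
ω_f = L / I = 21.02 / 1.998 = 10.52 rad/s.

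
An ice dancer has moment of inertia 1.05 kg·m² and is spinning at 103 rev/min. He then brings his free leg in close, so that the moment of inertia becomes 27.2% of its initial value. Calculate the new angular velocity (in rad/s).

With no external torque about the axis, L is conserved: I₁ω₁ = I₂ω₂.
I₂ = 0.272 × 1.05 = 0.2856 kg·m².
ω₂ = I₁ω₁ / I₂ = (1.050)(103 rpm) / (0.2856) = 378.7 rpm = 39.65 rad/s.

ω₂ ≈ 39.7 rad/s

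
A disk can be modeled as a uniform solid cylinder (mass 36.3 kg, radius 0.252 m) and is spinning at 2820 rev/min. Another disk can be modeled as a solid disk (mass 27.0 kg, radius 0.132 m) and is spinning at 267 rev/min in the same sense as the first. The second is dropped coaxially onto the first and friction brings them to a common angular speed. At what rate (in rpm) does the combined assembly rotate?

|ω_f| ≈ 2390 rpm

The coupling torques are internal; angular momentum about the shared axis is conserved.
Moments of inertia: I_A = ½(36.3)(0.252)² = 1.153 kg·m²; I_B = ½(27.0)(0.132)² = 0.2352 kg·m².
Taking A's sense as positive: L = (1.153)(2820) + (0.2352)(267) = 3313 kg·m²·rpm.
Combined I = 1.153 + 0.2352 = 1.388 kg·m².
ω_f = L / I = 3313 / 1.388 = 2387 rpm.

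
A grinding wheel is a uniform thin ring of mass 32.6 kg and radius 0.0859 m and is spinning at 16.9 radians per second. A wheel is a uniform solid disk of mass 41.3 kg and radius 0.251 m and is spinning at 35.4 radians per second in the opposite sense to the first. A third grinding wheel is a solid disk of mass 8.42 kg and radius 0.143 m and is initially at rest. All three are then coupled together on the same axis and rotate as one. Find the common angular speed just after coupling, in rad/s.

|ω_f| ≈ 25.8 rad/s

The coupling torques are internal; angular momentum about the shared axis is conserved.
Moments of inertia: I_A = (32.6)(0.0859)² = 0.2405 kg·m²; I_B = ½(41.3)(0.251)² = 1.301 kg·m²; I_C = ½(8.42)(0.143)² = 0.08609 kg·m².
Taking A's sense as positive: L = (0.2405)(16.9) − (1.301)(35.4) = -41.99 kg·m²·rad/s.
Combined I = 0.2405 + 1.301 + 0.08609 = 1.628 kg·m².
ω_f = L / I = -41.99 / 1.628 = -25.80 rad/s.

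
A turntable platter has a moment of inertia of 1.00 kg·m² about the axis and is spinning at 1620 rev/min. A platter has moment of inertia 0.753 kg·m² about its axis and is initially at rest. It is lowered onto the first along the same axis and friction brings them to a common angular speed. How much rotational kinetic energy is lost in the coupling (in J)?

ΔKE lost ≈ 6180 J

No external torque acts about the common axis, so total angular momentum is conserved.
Taking A's sense as positive: L = (1.000)(1620) = 1620 kg·m²·rpm.
Combined I = 1.000 + 0.7530 = 1.753 kg·m².
ω_f = L / I = 1620 / 1.753 = 924.1 rpm.
KE_i = ½ΣIω² = 14390 J; KE_f = ½(1.753)(96.77)² = 8209 J.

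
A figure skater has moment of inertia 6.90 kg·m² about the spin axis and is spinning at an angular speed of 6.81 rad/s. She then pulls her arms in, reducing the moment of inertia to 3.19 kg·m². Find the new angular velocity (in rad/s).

No external torque acts about the spin axis, so angular momentum is conserved.
ω₂ = I₁ω₁ / I₂ = (6.900)(6.81 rad/s) / (3.190) = 14.73 rad/s.

ω₂ ≈ 14.7 rad/s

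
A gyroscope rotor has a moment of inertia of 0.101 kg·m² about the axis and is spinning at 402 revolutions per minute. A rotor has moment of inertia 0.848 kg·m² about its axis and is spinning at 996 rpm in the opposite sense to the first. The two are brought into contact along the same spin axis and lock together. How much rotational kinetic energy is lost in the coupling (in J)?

ΔKE lost ≈ 967 J

No external torque acts about the common axis, so total angular momentum is conserved.
Taking A's sense as positive: L = (0.1010)(402) − (0.8480)(996) = -804.0 kg·m²·rpm.
Combined I = 0.1010 + 0.8480 = 0.9490 kg·m².
ω_f = L / I = -804.0 / 0.9490 = -847.2 rpm.
KE_i = ½ΣIω² = 4702 J; KE_f = ½(0.9490)(88.72)² = 3735 J.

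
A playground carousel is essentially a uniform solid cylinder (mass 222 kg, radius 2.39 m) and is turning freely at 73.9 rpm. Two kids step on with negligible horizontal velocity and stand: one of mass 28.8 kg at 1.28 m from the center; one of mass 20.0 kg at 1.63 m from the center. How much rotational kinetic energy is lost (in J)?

No external torque acts about the center; L_before = L_after.
I_p = ½(222)(2.39)² = 634.0 kg·m².
Added inertia Σmr² = (28.8)(1.28)² + (20.0)(1.63)² = 100.3 kg·m²; I_f = 634.0 + 100.3 = 734.4 kg·m².
ω_f = I_p ω_i / I_f = (634.0)(73.9) / 734.4 = 63.80 rpm.
KE_i = ½(634.0)(7.739 rad/s)² = 18990 J; KE_f = ½(734.4)(6.682)² = 16390 J.

energy lost ≈ 2590 J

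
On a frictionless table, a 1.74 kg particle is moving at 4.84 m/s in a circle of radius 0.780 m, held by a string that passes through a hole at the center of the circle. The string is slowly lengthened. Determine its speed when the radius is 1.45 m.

v₂ ≈ 2.60 m/s

The only horizontal force on the mass is along the cord (radial), so it exerts no torque about the hole and angular momentum m v r is conserved.
v₂ = v₁ r₁ / r₂ = (4.84)(0.780) / (1.45) = 2.604 m/s.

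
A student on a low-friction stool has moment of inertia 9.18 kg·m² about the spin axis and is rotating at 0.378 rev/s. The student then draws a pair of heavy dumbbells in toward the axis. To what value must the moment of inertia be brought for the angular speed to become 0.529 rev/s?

I₂ ≈ 6.56 kg·m²

No external torque acts about the spin axis, so angular momentum is conserved.
I₂ = I₁ω₁ / ω₂ = (9.18)(0.378) / (0.529) = 6.560 kg·m².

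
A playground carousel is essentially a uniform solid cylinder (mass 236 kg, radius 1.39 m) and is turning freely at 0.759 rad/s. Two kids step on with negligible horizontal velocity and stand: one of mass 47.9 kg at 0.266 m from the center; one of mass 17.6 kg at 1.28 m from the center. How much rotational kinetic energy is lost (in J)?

The added mass arrives with no angular momentum about the center, and any external torque about the center is negligible, so the system's angular momentum is conserved.
I_p = ½(236)(1.39)² = 228.0 kg·m².
Added inertia Σmr² = (47.9)(0.266)² + (17.6)(1.28)² = 32.23 kg·m²; I_f = 228.0 + 32.23 = 260.2 kg·m².
ω_f = I_p ω_i / I_f = (228.0)(0.759) / 260.2 = 0.6650 rad/s.
KE_i = ½(228.0)(0.7590 rad/s)² = 65.67 J; KE_f = ½(260.2)(0.6650)² = 57.54 J.

energy lost ≈ 8.13 J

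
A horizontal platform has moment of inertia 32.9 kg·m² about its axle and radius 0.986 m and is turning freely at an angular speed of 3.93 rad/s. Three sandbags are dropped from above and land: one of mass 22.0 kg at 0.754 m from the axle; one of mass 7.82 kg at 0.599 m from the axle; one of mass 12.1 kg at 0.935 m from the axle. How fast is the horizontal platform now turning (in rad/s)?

No external torque acts about the axle; L_before = L_after.
Added inertia Σmr² = (22.0)(0.754)² + (7.82)(0.599)² + (12.1)(0.935)² = 25.89 kg·m²; I_f = 32.90 + 25.89 = 58.79 kg·m².
ω_f = I_p ω_i / I_f = (32.90)(3.93) / 58.79 = 2.199 rad/s.

ω_f ≈ 2.20 rad/s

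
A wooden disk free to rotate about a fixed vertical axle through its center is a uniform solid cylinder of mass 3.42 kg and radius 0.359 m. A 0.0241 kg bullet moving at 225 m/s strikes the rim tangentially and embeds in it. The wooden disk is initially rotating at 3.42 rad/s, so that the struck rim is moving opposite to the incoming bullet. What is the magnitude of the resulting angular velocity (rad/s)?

The axle reaction passes through the axle and exerts no torque about it; angular momentum about the axle is conserved through the impact.
I_p = ½(3.42)(0.359)² = 0.2204 kg·m². Taking the sense of the bullet's angular momentum as positive, L_{bullet} = m v R = (0.0241)(225)(0.359) = 1.947 kg·m²/s.
L_i = −I_p ω_p + m v R = −(0.2204)(3.42) + 1.947 = 1.193 kg·m²/s.
After sticking, I_f = I_p + m R² = 0.2204 + (0.0241)(0.359)² = 0.2235 kg·m².
ω_f = L_i / I_f = 1.193 / 0.2235 = 5.338 rad/s.

|ω_f| ≈ 5.34 rad/s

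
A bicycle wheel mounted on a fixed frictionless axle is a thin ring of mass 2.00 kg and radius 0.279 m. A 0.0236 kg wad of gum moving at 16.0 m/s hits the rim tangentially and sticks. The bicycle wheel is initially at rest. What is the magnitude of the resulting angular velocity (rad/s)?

The axle reaction passes through the axle and exerts no torque about it; angular momentum about the axle is conserved through the impact.
I_p = (2.00)(0.279)² = 0.1557 kg·m². Taking the sense of the wad of gum's angular momentum as positive, L_{wad} = m v R = (0.0236)(16.0)(0.279) = 0.1054 kg·m²/s.
L_i = 0 + 0.1054 = 0.1054 kg·m²/s.
After sticking, I_f = I_p + m R² = 0.1557 + (0.0236)(0.279)² = 0.1575 kg·m².
ω_f = L_i / I_f = 0.1054 / 0.1575 = 0.6688 rad/s.

|ω_f| ≈ 0.669 rad/s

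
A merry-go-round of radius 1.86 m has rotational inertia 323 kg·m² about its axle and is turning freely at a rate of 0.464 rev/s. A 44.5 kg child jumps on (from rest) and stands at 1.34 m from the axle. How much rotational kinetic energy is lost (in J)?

The added mass arrives with no angular momentum about the axle, and any external torque about the axle is negligible, so the system's angular momentum is conserved.
Added inertia Σmr² = (44.5)(1.34)² = 79.90 kg·m²; I_f = 323.0 + 79.90 = 402.9 kg·m².
ω_f = I_p ω_i / I_f = (323.0)(0.464) / 402.9 = 0.3720 rev/s.
KE_i = ½(323.0)(2.915 rad/s)² = 1373 J; KE_f = ½(402.9)(2.337)² = 1100 J.

energy lost ≈ 272 J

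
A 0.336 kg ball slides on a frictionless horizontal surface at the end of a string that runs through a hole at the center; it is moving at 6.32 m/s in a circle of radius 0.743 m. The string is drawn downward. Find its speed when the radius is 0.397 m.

v₂ ≈ 11.8 m/s

Central (radial) force ⇒ zero torque about the center ⇒ m v r is constant.
v₂ = v₁ r₁ / r₂ = (6.32)(0.743) / (0.397) = 11.83 m/s.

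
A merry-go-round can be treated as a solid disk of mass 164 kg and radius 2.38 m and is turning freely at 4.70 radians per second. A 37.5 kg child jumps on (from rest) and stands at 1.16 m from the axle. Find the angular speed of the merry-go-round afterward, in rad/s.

The added mass arrives with no angular momentum about the axle, and any external torque about the axle is negligible, so the system's angular momentum is conserved.
I_p = ½(164)(2.38)² = 464.5 kg·m².
Added inertia Σmr² = (37.5)(1.16)² = 50.46 kg·m²; I_f = 464.5 + 50.46 = 514.9 kg·m².
ω_f = I_p ω_i / I_f = (464.5)(4.70) / 514.9 = 4.239 rad/s.

ω_f ≈ 4.24 rad/s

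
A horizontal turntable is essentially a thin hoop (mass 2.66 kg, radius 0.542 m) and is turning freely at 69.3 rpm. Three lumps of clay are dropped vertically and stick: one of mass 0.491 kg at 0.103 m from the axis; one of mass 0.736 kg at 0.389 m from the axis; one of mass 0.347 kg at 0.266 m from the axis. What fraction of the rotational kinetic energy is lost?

fraction ≈ 0.153

No external torque acts about the axis; L_before = L_after.
I_p = (2.66)(0.542)² = 0.7814 kg·m².
Added inertia Σmr² = (0.491)(0.103)² + (0.736)(0.389)² + (0.347)(0.266)² = 0.1411 kg·m²; I_f = 0.7814 + 0.1411 = 0.9225 kg·m².
ω_f = I_p ω_i / I_f = (0.7814)(69.3) / 0.9225 = 58.70 rpm.
KE_i = ½(0.7814)(7.257 rad/s)² = 20.58 J; KE_f = ½(0.9225)(6.147)² = 17.43 J.
Fraction lost = 0.1530.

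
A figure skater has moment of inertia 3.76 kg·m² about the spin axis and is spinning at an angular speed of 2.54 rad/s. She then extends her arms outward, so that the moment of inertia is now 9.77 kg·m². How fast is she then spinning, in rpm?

Angular momentum about the spin axis is conserved since the torque about it is zero.
ω₂ = I₁ω₁ / I₂ = (3.760)(2.54 rad/s) / (9.770) = 0.9775 rad/s = 9.335 rpm.

ω₂ ≈ 9.33 rpm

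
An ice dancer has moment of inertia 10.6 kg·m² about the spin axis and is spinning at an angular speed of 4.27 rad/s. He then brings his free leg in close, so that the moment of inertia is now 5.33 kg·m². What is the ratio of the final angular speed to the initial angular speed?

No external torque acts about the spin axis, so angular momentum is conserved.
ω₂/ω₁ = I₁/I₂ = 10.60 / 5.330 = 1.989.

ω₂/ω₁ ≈ 1.99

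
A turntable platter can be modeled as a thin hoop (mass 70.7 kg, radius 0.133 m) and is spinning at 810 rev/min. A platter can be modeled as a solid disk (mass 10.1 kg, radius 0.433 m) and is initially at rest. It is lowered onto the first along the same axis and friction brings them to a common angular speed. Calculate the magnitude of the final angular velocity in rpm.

The coupling torques are internal; angular momentum about the shared axis is conserved.
Moments of inertia: I_A = (70.7)(0.133)² = 1.251 kg·m²; I_B = ½(10.1)(0.433)² = 0.9468 kg·m².
Taking A's sense as positive: L = (1.251)(810) = 1013 kg·m²·rpm.
Combined I = 1.251 + 0.9468 = 2.197 kg·m².
ω_f = L / I = 1013 / 2.197 = 461.0 rpm.

|ω_f| ≈ 461 rpm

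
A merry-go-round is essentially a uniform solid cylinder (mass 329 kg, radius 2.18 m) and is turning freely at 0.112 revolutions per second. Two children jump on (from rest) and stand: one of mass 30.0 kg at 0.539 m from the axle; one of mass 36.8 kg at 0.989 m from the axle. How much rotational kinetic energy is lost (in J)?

energy lost ≈ 10.5 J

No external torque acts about the axle; L_before = L_after.
I_p = ½(329)(2.18)² = 781.8 kg·m².
Added inertia Σmr² = (30.0)(0.539)² + (36.8)(0.989)² = 44.71 kg·m²; I_f = 781.8 + 44.71 = 826.5 kg·m².
ω_f = I_p ω_i / I_f = (781.8)(0.112) / 826.5 = 0.1059 rev/s.
KE_i = ½(781.8)(0.7037 rad/s)² = 193.6 J; KE_f = ½(826.5)(0.6656)² = 183.1 J.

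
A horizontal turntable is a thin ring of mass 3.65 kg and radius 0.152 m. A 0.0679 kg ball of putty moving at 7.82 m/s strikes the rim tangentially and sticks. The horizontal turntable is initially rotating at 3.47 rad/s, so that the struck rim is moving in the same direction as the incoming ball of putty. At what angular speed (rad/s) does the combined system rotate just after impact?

About the axle the impulsive forces during the collision are internal, so angular momentum about that axis is conserved.
I_p = (3.65)(0.152)² = 0.08433 kg·m². Taking the sense of the ball of putty's angular momentum as positive, L_{ball} = m v R = (0.0679)(7.82)(0.152) = 0.08071 kg·m²/s.
L_i = +I_p ω_p + m v R = +(0.08433)(3.47) + 0.08071 = 0.3733 kg·m²/s.
After sticking, I_f = I_p + m R² = 0.08433 + (0.0679)(0.152)² = 0.08590 kg·m².
ω_f = L_i / I_f = 0.3733 / 0.08590 = 4.346 rad/s.

|ω_f| ≈ 4.35 rad/s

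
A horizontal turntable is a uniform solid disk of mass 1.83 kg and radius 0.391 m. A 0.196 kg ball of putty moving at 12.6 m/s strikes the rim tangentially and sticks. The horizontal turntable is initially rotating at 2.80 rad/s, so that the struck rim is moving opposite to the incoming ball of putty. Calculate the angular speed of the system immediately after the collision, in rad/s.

|ω_f| ≈ 3.38 rad/s

The axle reaction passes through the axle and exerts no torque about it; angular momentum about the axle is conserved through the impact.
I_p = ½(1.83)(0.391)² = 0.1399 kg·m². Taking the sense of the ball of putty's angular momentum as positive, L_{ball} = m v R = (0.196)(12.6)(0.391) = 0.9656 kg·m²/s.
L_i = −I_p ω_p + m v R = −(0.1399)(2.80) + 0.9656 = 0.5739 kg·m²/s.
After sticking, I_f = I_p + m R² = 0.1399 + (0.196)(0.391)² = 0.1699 kg·m².
ω_f = L_i / I_f = 0.5739 / 0.1699 = 3.379 rad/s.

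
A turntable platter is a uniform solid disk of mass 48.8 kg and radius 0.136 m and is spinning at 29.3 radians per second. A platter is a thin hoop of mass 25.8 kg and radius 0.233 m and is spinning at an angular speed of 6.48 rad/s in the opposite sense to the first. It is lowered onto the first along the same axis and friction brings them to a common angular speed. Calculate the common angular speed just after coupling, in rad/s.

|ω_f| ≈ 2.24 rad/s

The coupling torques are internal; angular momentum about the shared axis is conserved.
Moments of inertia: I_A = ½(48.8)(0.136)² = 0.4513 kg·m²; I_B = (25.8)(0.233)² = 1.401 kg·m².
Taking A's sense as positive: L = (0.4513)(29.3) − (1.401)(6.48) = 4.147 kg·m²·rad/s.
Combined I = 0.4513 + 1.401 = 1.852 kg·m².
ω_f = L / I = 4.147 / 1.852 = 2.239 rad/s.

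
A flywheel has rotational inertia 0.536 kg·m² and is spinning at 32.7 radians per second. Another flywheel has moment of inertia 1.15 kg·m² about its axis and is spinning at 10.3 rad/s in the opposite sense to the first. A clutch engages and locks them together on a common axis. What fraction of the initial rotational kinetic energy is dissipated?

fraction ≈ 0.972

No external torque acts about the common axis, so total angular momentum is conserved.
Taking A's sense as positive: L = (0.5360)(32.7) − (1.150)(10.3) = 5.682 kg·m²·rad/s.
Combined I = 0.5360 + 1.150 = 1.686 kg·m².
ω_f = L / I = 5.682 / 1.686 = 3.370 rad/s.
KE_i = ½ΣIω² = 347.6 J; KE_f = ½(1.686)(3.370)² = 9.575 J.
Fraction dissipated = (KE_i − KE_f)/KE_i = 0.9725.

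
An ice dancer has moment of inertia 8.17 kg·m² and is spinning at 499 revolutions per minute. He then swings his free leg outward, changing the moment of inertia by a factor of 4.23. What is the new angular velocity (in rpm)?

Angular momentum about the spin axis is conserved since the torque about it is zero.
I₂ = 4.23 × 8.17 = 34.56 kg·m².
ω₂ = I₁ω₁ / I₂ = (8.170)(499 rpm) / (34.56) = 118.0 rpm.

ω₂ ≈ 118 rpm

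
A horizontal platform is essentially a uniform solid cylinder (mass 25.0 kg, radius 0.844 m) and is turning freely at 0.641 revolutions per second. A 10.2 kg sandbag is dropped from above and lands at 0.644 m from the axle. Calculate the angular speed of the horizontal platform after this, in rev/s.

The added mass arrives with no angular momentum about the axle, and any external torque about the axle is negligible, so the system's angular momentum is conserved.
I_p = ½(25.0)(0.844)² = 8.904 kg·m².
Added inertia Σmr² = (10.2)(0.644)² = 4.230 kg·m²; I_f = 8.904 + 4.230 = 13.13 kg·m².
ω_f = I_p ω_i / I_f = (8.904)(0.641) / 13.13 = 0.4345 rev/s.

ω_f ≈ 0.435 rev/s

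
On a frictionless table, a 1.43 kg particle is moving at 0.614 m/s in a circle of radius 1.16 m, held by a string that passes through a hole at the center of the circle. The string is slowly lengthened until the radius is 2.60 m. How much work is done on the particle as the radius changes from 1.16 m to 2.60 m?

W ≈ -0.216 J

Central (radial) force ⇒ zero torque about the center ⇒ m v r is constant.
v₂ = v₁ r₁ / r₂ = (0.614)(1.16) / (2.60) = 0.2739 m/s.
W = ΔKE = ½m(v₂² − v₁²) = -0.2159 J.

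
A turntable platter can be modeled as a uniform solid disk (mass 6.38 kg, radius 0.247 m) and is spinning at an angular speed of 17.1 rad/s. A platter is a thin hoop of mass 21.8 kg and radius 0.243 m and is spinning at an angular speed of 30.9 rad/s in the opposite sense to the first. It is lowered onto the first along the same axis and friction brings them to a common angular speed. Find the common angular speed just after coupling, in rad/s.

No external torque acts about the common axis, so total angular momentum is conserved.
Moments of inertia: I_A = ½(6.38)(0.247)² = 0.1946 kg·m²; I_B = (21.8)(0.243)² = 1.287 kg·m².
Taking A's sense as positive: L = (0.1946)(17.1) − (1.287)(30.9) = -36.45 kg·m²·rad/s.
Combined I = 0.1946 + 1.287 = 1.482 kg·m².
ω_f = L / I = -36.45 / 1.482 = -24.60 rad/s.

|ω_f| ≈ 24.6 rad/s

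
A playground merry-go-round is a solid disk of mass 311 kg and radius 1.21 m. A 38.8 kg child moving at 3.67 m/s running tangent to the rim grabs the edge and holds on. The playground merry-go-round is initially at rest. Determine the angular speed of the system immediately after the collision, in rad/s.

About the axle the impulsive forces during the collision are internal, so angular momentum about that axis is conserved.
I_p = ½(311)(1.21)² = 227.7 kg·m². Taking the sense of the child's angular momentum as positive, L_{child} = m v R = (38.8)(3.67)(1.21) = 172.3 kg·m²/s.
L_i = 0 + 172.3 = 172.3 kg·m²/s.
After sticking, I_f = I_p + m R² = 227.7 + (38.8)(1.21)² = 284.5 kg·m².
ω_f = L_i / I_f = 172.3 / 284.5 = 0.6057 rad/s.

|ω_f| ≈ 0.606 rad/s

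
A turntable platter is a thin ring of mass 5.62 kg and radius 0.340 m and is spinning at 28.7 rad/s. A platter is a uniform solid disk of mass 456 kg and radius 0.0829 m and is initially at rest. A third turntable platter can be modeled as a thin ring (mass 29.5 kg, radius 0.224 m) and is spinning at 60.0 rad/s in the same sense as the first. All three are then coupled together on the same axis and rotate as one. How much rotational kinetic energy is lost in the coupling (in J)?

No external torque acts about the common axis, so total angular momentum is conserved.
Moments of inertia: I_A = (5.62)(0.340)² = 0.6497 kg·m²; I_B = ½(456)(0.0829)² = 1.567 kg·m²; I_C = (29.5)(0.224)² = 1.480 kg·m².
Taking A's sense as positive: L = (0.6497)(28.7) + (1.480)(60.0) = 107.5 kg·m²·rad/s.
Combined I = 0.6497 + 1.567 + 1.480 = 3.697 kg·m².
ω_f = L / I = 107.5 / 3.697 = 29.07 rad/s.
KE_i = ½ΣIω² = 2932 J; KE_f = ½(3.697)(29.07)² = 1562 J.

ΔKE lost ≈ 1370 J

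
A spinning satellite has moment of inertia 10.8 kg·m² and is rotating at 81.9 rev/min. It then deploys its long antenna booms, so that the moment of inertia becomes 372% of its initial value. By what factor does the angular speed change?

ω₂/ω₁ ≈ 0.269

With no external torque about the axis, L is conserved: I₁ω₁ = I₂ω₂.
I₂ = 3.72 × 10.8 = 40.18 kg·m².
ω₂/ω₁ = I₁/I₂ = 10.80 / 40.18 = 0.2688.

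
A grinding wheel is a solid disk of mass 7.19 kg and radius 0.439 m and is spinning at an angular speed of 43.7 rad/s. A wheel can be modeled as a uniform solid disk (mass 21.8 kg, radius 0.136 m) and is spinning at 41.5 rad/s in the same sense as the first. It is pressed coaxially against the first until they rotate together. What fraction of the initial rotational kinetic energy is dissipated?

fraction ≈ 0.000453

The coupling torques are internal; angular momentum about the shared axis is conserved.
Moments of inertia: I_A = ½(7.19)(0.439)² = 0.6928 kg·m²; I_B = ½(21.8)(0.136)² = 0.2016 kg·m².
Taking A's sense as positive: L = (0.6928)(43.7) + (0.2016)(41.5) = 38.64 kg·m²·rad/s.
Combined I = 0.6928 + 0.2016 = 0.8944 kg·m².
ω_f = L / I = 38.64 / 0.8944 = 43.20 rad/s.
KE_i = ½ΣIω² = 835.2 J; KE_f = ½(0.8944)(43.20)² = 834.8 J.
Fraction dissipated = (KE_i − KE_f)/KE_i = 0.0004525.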